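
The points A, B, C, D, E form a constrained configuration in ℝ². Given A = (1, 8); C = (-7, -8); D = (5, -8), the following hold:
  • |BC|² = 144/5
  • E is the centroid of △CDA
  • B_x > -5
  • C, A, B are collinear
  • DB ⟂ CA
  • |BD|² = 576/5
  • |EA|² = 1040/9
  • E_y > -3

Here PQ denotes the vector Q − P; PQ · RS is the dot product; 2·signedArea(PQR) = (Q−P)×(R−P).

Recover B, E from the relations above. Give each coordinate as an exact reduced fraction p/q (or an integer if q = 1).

1. B_x = -23/5  [C, A, B are collinear ∩ DB ⟂ CA]
2. B_y = -16/5  [C, A, B are collinear ∩ DB ⟂ CA]
   → B = (-23/5, -16/5)
3. E_x = -1/3  [E is the centroid of △CDA]
4. E_y = -8/3  [E is the centroid of △CDA]
   → E = (-1/3, -8/3)

B = (-23/5, -16/5)
E = (-1/3, -8/3)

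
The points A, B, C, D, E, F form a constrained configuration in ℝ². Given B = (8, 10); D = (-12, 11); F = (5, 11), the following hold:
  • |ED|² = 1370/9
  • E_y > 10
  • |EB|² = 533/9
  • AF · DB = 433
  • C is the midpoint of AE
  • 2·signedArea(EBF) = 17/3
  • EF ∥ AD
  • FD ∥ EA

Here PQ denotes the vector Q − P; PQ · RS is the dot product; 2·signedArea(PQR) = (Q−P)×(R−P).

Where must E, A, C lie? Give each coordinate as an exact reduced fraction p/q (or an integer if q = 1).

A = (-50/3, 32/3)
C = (-49/6, 32/3)
E = (1/3, 32/3)

1. E_x = 1/3  [line -1·x + -3·y + 97/3 = 0 ∩ |EB|² = 533/9]
2. E_y = 32/3  [line -1·x + -3·y + 97/3 = 0 ∩ |EB|² = 533/9]
   → E = (1/3, 32/3)
3. A_x = -50/3  [EF ∥ AD ∩ FD ∥ EA]
4. A_y = 32/3  [EF ∥ AD ∩ FD ∥ EA]
   → A = (-50/3, 32/3)
5. C_x = -49/6  [C is the midpoint of AE]
6. C_y = 32/3  [C is the midpoint of AE]
   → C = (-49/6, 32/3)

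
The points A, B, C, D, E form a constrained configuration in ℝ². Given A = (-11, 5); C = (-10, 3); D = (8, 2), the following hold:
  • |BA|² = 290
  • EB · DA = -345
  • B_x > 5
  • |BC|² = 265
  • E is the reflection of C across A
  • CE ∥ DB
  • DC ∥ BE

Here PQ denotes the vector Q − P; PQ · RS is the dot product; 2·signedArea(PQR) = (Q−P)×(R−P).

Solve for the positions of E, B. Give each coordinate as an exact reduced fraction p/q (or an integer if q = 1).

B = (6, 6)
E = (-12, 7)

1. E_x = -12  [E is the reflection of C across A]
2. E_y = 7  [E is the reflection of C across A]
   → E = (-12, 7)
3. B_x = 6  [DC ∥ BE ∩ CE ∥ DB]
4. B_y = 6  [DC ∥ BE ∩ CE ∥ DB]
   → B = (6, 6)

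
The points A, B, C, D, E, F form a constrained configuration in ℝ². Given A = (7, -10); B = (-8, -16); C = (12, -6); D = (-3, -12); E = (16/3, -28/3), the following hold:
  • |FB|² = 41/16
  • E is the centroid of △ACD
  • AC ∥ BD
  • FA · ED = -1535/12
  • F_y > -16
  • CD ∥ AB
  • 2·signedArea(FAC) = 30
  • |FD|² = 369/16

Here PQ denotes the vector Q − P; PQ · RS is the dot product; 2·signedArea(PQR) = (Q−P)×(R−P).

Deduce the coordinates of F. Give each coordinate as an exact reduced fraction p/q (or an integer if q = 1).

1. F_x = -27/4  [FA · ED = -1535/12 ∩ 2·signedArea(FAC) = 30]
2. F_y = -15  [FA · ED = -1535/12 ∩ 2·signedArea(FAC) = 30]
   → F = (-27/4, -15)

F = (-27/4, -15)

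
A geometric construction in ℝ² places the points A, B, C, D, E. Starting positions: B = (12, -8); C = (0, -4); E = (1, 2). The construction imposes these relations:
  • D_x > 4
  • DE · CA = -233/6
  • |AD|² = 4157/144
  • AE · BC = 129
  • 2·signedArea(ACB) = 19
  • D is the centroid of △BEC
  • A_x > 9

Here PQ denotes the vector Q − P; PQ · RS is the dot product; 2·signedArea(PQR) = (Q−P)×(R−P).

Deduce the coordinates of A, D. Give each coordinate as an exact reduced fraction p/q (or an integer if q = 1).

A = (37/4, -11/2)
D = (13/3, -10/3)

1. A_x = 37/4  [2·signedArea(ACB) = 19 ∩ AE · BC = 129]
2. A_y = -11/2  [2·signedArea(ACB) = 19 ∩ AE · BC = 129]
   → A = (37/4, -11/2)
3. D_x = 13/3  [D is the centroid of △BEC]
4. D_y = -10/3  [D is the centroid of △BEC]
   → D = (13/3, -10/3)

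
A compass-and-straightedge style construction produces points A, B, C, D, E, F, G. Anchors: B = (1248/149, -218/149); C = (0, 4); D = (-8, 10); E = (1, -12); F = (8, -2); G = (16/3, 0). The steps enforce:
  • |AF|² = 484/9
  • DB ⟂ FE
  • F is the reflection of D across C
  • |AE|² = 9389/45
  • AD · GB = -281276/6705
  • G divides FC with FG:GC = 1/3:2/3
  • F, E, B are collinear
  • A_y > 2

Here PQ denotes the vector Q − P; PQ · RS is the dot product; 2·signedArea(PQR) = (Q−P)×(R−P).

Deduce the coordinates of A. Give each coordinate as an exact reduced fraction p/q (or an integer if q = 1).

1. A_x = 32/15  [line -1360/447·x + 218/149·y + 19976/6705 = 0 ∩ |AE|² = 9389/45]
2. A_y = 12/5  [line -1360/447·x + 218/149·y + 19976/6705 = 0 ∩ |AE|² = 9389/45]
   → A = (32/15, 12/5)

A = (32/15, 12/5)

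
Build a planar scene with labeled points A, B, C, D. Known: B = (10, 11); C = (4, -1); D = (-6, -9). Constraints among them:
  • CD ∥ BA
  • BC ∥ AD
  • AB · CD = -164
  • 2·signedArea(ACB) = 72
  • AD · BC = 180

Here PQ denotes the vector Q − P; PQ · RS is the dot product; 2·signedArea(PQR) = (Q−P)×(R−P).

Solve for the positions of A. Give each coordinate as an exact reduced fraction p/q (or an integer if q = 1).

1. A_x = 0  [BC ∥ AD ∩ CD ∥ BA]
2. A_y = 3  [BC ∥ AD ∩ CD ∥ BA]
   → A = (0, 3)

A = (0, 3)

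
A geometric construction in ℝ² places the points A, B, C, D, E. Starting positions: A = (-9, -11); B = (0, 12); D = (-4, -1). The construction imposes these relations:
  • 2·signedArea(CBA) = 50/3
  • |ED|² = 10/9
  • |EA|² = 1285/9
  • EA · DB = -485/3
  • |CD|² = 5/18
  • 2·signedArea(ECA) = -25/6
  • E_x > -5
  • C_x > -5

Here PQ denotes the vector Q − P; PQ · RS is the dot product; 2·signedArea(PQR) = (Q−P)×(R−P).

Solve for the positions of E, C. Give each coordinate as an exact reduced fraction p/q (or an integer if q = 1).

1. E_x = -13/3  [line -4·x + -13·y + -52/3 = 0 ∩ |EA|² = 1285/9]
2. E_y = 0  [line -4·x + -13·y + -52/3 = 0 ∩ |EA|² = 1285/9]
   → E = (-13/3, 0)
3. C_x = -25/6  [2·signedArea(ECA) = -25/6 ∩ 2·signedArea(CBA) = 50/3]
4. C_y = -1/2  [2·signedArea(ECA) = -25/6 ∩ 2·signedArea(CBA) = 50/3]
   → C = (-25/6, -1/2)

C = (-25/6, -1/2)
E = (-13/3, 0)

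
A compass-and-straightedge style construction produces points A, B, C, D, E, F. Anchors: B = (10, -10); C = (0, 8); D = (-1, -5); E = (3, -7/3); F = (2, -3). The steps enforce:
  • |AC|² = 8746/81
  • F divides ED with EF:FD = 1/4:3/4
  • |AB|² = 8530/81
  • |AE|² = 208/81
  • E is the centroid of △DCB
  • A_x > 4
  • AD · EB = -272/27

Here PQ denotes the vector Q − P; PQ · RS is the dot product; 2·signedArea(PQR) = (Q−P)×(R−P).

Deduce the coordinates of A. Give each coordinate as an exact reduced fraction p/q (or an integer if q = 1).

A = (13/3, -13/9)

1. A_x = 13/3  [line -7·x + 23/3·y + 1118/27 = 0 ∩ |AE|² = 208/81]
2. A_y = -13/9  [line -7·x + 23/3·y + 1118/27 = 0 ∩ |AE|² = 208/81]
   → A = (13/3, -13/9)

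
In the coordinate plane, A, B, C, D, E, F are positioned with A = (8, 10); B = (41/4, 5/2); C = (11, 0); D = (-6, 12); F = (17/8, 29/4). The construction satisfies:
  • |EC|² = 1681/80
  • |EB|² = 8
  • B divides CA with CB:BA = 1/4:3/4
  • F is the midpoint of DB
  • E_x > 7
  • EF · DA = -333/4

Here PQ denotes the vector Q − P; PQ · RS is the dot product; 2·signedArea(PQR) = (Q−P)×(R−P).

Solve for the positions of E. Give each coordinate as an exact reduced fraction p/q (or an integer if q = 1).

1. E_x = 149/20  [line -14·x + 2·y + 197/2 = 0 ∩ |EC|² = 1681/80]
2. E_y = 29/10  [line -14·x + 2·y + 197/2 = 0 ∩ |EC|² = 1681/80]
   → E = (149/20, 29/10)

E = (149/20, 29/10)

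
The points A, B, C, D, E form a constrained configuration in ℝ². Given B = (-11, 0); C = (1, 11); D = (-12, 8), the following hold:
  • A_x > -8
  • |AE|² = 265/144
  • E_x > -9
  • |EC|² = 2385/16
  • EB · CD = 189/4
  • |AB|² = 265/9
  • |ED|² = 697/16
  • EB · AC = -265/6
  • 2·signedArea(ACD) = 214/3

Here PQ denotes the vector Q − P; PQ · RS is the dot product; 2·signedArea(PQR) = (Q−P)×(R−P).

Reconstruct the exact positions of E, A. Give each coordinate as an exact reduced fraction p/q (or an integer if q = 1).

1. E_x = -8  [line 13·x + 3·y + 383/4 = 0 ∩ |EC|² = 2385/16]
2. E_y = 11/4  [line 13·x + 3·y + 383/4 = 0 ∩ |EC|² = 2385/16]
   → E = (-8, 11/4)
3. A_x = -7  [EB · AC = -265/6 ∩ 2·signedArea(ACD) = 214/3]
4. A_y = 11/3  [EB · AC = -265/6 ∩ 2·signedArea(ACD) = 214/3]
   → A = (-7, 11/3)

A = (-7, 11/3)
E = (-8, 11/4)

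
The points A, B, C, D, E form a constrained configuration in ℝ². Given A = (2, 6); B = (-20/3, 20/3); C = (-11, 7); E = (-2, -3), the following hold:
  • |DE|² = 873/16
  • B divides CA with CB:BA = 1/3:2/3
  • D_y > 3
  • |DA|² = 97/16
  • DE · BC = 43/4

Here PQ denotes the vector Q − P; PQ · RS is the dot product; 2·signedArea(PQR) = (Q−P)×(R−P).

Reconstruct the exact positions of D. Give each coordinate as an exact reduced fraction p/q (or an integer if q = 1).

D = (1, 15/4)

1. D_x = 1  [line 13/3·x + -1/3·y + -37/12 = 0 ∩ |DE|² = 873/16]
2. D_y = 15/4  [line 13/3·x + -1/3·y + -37/12 = 0 ∩ |DE|² = 873/16]
   → D = (1, 15/4)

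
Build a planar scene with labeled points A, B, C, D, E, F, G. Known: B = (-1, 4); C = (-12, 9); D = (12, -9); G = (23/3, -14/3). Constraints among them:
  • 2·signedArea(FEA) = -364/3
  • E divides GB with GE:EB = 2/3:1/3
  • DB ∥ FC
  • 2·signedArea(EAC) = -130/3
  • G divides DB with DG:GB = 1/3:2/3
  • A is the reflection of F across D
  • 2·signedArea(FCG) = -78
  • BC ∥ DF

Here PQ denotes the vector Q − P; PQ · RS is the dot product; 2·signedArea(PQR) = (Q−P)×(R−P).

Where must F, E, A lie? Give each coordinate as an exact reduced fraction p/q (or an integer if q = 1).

A = (23, -14)
E = (17/9, 10/9)
F = (1, -4)

1. F_x = 1  [DB ∥ FC ∩ BC ∥ DF]
2. F_y = -4  [DB ∥ FC ∩ BC ∥ DF]
   → F = (1, -4)
3. E_x = 17/9  [E divides GB with GE:EB = 2/3:1/3]
4. E_y = 10/9  [E divides GB with GE:EB = 2/3:1/3]
   → E = (17/9, 10/9)
5. A_x = 23  [A is the reflection of F across D]
6. A_y = -14  [A is the reflection of F across D]
   → A = (23, -14)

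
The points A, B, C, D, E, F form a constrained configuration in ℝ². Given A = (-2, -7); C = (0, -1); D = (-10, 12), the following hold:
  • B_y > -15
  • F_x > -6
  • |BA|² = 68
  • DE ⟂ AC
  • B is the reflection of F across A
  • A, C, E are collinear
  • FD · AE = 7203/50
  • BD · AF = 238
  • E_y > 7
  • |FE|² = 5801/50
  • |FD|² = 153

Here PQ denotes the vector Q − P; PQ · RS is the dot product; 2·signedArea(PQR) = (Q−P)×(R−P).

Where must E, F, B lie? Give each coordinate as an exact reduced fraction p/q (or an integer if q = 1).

B = (6/5, -73/5)
E = (29/10, 77/10)
F = (-26/5, 3/5)

1. E_x = 29/10  [A, C, E are collinear ∩ DE ⟂ AC]
2. E_y = 77/10  [A, C, E are collinear ∩ DE ⟂ AC]
   → E = (29/10, 77/10)
3. F_x = -26/5  [line -49/10·x + -147/10·y + -833/50 = 0 ∩ |FD|² = 153]
4. F_y = 3/5  [line -49/10·x + -147/10·y + -833/50 = 0 ∩ |FD|² = 153]
   → F = (-26/5, 3/5)
5. B_x = 6/5  [B is the reflection of F across A]
6. B_y = -73/5  [B is the reflection of F across A]
   → B = (6/5, -73/5)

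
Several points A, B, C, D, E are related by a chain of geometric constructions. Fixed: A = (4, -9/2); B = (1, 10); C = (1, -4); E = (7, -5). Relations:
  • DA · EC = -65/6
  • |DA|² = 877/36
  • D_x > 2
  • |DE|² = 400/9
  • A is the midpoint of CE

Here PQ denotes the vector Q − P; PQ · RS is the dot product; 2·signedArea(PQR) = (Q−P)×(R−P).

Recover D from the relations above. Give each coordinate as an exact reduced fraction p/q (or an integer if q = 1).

D = (3, 1/3)

1. D_x = 3  [line 6·x + -1·y + -53/3 = 0 ∩ |DA|² = 877/36]
2. D_y = 1/3  [line 6·x + -1·y + -53/3 = 0 ∩ |DA|² = 877/36]
   → D = (3, 1/3)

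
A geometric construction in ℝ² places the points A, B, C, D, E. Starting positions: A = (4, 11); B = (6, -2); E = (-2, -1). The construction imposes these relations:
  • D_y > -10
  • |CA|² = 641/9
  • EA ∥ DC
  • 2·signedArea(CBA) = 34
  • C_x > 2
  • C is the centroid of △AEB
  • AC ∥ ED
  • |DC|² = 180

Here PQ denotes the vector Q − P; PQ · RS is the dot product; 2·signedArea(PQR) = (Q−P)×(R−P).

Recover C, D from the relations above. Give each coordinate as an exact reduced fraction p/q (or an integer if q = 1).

C = (8/3, 8/3)
D = (-10/3, -28/3)

1. C_x = 8/3  [C is the centroid of △AEB]
2. C_y = 8/3  [C is the centroid of △AEB]
   → C = (8/3, 8/3)
3. D_x = -10/3  [EA ∥ DC ∩ AC ∥ ED]
4. D_y = -28/3  [EA ∥ DC ∩ AC ∥ ED]
   → D = (-10/3, -28/3)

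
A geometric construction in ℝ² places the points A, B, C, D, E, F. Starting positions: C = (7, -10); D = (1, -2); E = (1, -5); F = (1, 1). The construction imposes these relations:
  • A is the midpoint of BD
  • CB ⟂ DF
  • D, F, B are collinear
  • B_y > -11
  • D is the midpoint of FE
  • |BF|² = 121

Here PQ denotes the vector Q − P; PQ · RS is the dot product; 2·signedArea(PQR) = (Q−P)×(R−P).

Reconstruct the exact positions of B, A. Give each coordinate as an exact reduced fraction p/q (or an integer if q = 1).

A = (1, -6)
B = (1, -10)

1. B_x = 1  [D, F, B are collinear ∩ CB ⟂ DF]
2. B_y = -10  [D, F, B are collinear ∩ CB ⟂ DF]
   → B = (1, -10)
3. A_x = 1  [A is the midpoint of BD]
4. A_y = -6  [A is the midpoint of BD]
   → A = (1, -6)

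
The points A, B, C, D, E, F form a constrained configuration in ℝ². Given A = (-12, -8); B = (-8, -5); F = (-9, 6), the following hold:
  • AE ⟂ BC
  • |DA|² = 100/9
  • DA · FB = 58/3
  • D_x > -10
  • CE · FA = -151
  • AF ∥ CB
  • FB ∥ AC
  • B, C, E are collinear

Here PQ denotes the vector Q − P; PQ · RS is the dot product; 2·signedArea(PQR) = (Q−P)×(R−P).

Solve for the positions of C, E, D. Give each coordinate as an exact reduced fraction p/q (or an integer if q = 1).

1. C_x = -11  [AF ∥ CB ∩ FB ∥ AC]
2. C_y = -19  [AF ∥ CB ∩ FB ∥ AC]
   → C = (-11, -19)
3. E_x = -1802/205  [B, C, E are collinear ∩ AE ⟂ BC]
4. E_y = -1781/205  [B, C, E are collinear ∩ AE ⟂ BC]
   → E = (-1802/205, -1781/205)
5. D_x = -28/3  [line -1·x + 11·y + 170/3 = 0 ∩ |DA|² = 100/9]
6. D_y = -6  [line -1·x + 11·y + 170/3 = 0 ∩ |DA|² = 100/9]
   → D = (-28/3, -6)

C = (-11, -19)
D = (-28/3, -6)
E = (-1802/205, -1781/205)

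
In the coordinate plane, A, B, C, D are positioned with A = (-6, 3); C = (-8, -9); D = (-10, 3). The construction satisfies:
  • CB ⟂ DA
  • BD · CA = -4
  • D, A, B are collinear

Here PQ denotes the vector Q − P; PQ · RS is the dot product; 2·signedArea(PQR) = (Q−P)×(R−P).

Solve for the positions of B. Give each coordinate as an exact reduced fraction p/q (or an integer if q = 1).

1. B_x = -8  [D, A, B are collinear ∩ CB ⟂ DA]
2. B_y = 3  [D, A, B are collinear ∩ CB ⟂ DA]
   → B = (-8, 3)

B = (-8, 3)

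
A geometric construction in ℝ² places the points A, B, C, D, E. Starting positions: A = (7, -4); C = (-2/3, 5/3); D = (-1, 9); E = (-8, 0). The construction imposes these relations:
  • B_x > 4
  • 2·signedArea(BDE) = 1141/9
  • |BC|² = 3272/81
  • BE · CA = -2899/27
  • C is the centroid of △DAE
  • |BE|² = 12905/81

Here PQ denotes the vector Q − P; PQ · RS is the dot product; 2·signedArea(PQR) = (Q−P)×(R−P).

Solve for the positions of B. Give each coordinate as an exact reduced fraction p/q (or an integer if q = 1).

1. B_x = 40/9  [2·signedArea(BDE) = 1141/9 ∩ BE · CA = -2899/27]
2. B_y = -19/9  [2·signedArea(BDE) = 1141/9 ∩ BE · CA = -2899/27]
   → B = (40/9, -19/9)

B = (40/9, -19/9)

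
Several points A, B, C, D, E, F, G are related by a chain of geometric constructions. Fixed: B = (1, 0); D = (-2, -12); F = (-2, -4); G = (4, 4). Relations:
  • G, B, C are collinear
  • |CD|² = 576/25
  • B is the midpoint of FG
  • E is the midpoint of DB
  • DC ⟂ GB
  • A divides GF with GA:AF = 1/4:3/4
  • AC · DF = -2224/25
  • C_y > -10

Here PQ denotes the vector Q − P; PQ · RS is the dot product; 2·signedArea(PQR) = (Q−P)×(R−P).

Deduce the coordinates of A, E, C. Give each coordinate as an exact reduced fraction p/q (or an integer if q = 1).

1. A_x = 5/2  [A divides GF with GA:AF = 1/4:3/4]
2. A_y = 2  [A divides GF with GA:AF = 1/4:3/4]
   → A = (5/2, 2)
3. E_x = -1/2  [E is the midpoint of DB]
4. E_y = -6  [E is the midpoint of DB]
   → E = (-1/2, -6)
5. C_x = -146/25  [G, B, C are collinear ∩ DC ⟂ GB]
6. C_y = -228/25  [G, B, C are collinear ∩ DC ⟂ GB]
   → C = (-146/25, -228/25)

A = (5/2, 2)
C = (-146/25, -228/25)
E = (-1/2, -6)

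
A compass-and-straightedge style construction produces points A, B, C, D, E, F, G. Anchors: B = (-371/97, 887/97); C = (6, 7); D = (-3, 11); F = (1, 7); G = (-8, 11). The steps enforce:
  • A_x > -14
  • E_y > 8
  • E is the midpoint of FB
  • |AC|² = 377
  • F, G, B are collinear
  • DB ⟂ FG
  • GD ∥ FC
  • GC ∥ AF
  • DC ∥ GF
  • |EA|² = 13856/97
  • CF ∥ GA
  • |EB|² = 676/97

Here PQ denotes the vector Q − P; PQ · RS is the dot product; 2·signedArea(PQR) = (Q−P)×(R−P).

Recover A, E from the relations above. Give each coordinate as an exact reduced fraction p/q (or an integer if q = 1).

1. A_x = -13  [GC ∥ AF ∩ CF ∥ GA]
2. A_y = 11  [GC ∥ AF ∩ CF ∥ GA]
   → A = (-13, 11)
3. E_x = -137/97  [E is the midpoint of FB]
4. E_y = 783/97  [E is the midpoint of FB]
   → E = (-137/97, 783/97)

A = (-13, 11)
E = (-137/97, 783/97)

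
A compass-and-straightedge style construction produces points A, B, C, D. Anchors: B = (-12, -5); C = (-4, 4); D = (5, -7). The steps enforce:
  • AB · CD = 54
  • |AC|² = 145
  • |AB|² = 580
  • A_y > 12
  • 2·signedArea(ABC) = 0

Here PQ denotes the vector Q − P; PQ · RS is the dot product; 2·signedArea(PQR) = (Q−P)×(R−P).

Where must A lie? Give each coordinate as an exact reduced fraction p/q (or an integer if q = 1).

1. A_x = 4  [2·signedArea(ABC) = 0 ∩ AB · CD = 54]
2. A_y = 13  [2·signedArea(ABC) = 0 ∩ AB · CD = 54]
   → A = (4, 13)

A = (4, 13)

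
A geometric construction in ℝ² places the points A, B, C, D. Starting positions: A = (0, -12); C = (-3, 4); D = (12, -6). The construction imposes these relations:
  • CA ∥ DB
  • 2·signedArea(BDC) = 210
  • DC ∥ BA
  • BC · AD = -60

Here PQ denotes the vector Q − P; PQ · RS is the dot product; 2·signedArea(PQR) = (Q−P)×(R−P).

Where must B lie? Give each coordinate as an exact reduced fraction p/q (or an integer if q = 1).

1. B_x = 15  [DC ∥ BA ∩ CA ∥ DB]
2. B_y = -22  [DC ∥ BA ∩ CA ∥ DB]
   → B = (15, -22)

B = (15, -22)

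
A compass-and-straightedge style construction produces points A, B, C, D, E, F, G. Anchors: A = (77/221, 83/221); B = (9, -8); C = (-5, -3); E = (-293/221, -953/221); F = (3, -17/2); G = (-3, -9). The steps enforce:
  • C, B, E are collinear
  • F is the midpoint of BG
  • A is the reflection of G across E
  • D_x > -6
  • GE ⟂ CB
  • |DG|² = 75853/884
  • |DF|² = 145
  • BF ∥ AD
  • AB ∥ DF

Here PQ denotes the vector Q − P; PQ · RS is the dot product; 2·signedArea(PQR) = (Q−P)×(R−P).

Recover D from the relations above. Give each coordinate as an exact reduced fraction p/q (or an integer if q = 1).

D = (-1249/221, -55/442)

1. D_x = -1249/221  [AB ∥ DF ∩ BF ∥ AD]
2. D_y = -55/442  [AB ∥ DF ∩ BF ∥ AD]
   → D = (-1249/221, -55/442)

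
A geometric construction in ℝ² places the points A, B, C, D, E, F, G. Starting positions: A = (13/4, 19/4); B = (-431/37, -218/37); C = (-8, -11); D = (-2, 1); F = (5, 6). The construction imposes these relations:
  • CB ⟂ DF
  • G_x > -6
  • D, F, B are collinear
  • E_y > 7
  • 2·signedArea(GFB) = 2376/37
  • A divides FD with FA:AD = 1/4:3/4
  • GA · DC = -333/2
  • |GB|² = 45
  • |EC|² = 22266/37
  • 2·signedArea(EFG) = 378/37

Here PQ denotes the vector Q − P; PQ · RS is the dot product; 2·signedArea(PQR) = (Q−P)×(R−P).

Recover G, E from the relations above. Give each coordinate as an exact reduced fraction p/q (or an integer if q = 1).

E = (283/37, 292/37)
G = (-5, -5)

1. G_x = -5  [2·signedArea(GFB) = 2376/37 ∩ GA · DC = -333/2]
2. G_y = -5  [2·signedArea(GFB) = 2376/37 ∩ GA · DC = -333/2]
   → G = (-5, -5)
3. E_x = 283/37  [line 11·x + -10·y + -193/37 = 0 ∩ |EC|² = 22266/37]
4. E_y = 292/37  [line 11·x + -10·y + -193/37 = 0 ∩ |EC|² = 22266/37]
   → E = (283/37, 292/37)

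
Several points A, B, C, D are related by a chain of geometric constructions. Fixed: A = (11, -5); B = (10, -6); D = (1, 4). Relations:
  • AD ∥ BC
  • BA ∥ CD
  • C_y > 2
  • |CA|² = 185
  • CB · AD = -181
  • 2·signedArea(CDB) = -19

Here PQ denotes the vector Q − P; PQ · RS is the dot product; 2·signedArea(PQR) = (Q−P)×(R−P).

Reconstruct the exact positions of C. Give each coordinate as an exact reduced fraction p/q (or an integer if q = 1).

1. C_x = 0  [BA ∥ CD ∩ AD ∥ BC]
2. C_y = 3  [BA ∥ CD ∩ AD ∥ BC]
   → C = (0, 3)

C = (0, 3)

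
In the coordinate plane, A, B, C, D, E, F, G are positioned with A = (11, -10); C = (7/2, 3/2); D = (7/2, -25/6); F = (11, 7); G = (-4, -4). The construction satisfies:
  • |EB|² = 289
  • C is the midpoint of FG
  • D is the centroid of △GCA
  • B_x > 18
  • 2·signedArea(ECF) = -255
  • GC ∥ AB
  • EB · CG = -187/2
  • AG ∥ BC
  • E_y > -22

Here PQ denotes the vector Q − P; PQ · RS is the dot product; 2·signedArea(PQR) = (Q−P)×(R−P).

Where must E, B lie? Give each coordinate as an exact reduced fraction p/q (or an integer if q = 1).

B = (37/2, -9/2)
E = (37/2, -43/2)

1. B_x = 37/2  [AG ∥ BC ∩ GC ∥ AB]
2. B_y = -9/2  [AG ∥ BC ∩ GC ∥ AB]
   → B = (37/2, -9/2)
3. E_x = 37/2  [2·signedArea(ECF) = -255 ∩ EB · CG = -187/2]
4. E_y = -43/2  [2·signedArea(ECF) = -255 ∩ EB · CG = -187/2]
   → E = (37/2, -43/2)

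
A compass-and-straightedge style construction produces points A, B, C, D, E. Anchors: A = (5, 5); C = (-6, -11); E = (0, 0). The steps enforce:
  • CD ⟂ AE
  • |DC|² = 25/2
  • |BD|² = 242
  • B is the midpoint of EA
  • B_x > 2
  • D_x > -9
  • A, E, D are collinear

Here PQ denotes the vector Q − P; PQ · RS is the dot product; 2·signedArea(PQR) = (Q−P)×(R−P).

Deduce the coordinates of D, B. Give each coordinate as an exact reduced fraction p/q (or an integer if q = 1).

B = (5/2, 5/2)
D = (-17/2, -17/2)

1. D_x = -17/2  [A, E, D are collinear ∩ CD ⟂ AE]
2. D_y = -17/2  [A, E, D are collinear ∩ CD ⟂ AE]
   → D = (-17/2, -17/2)
3. B_x = 5/2  [B is the midpoint of EA]
4. B_y = 5/2  [B is the midpoint of EA]
   → B = (5/2, 5/2)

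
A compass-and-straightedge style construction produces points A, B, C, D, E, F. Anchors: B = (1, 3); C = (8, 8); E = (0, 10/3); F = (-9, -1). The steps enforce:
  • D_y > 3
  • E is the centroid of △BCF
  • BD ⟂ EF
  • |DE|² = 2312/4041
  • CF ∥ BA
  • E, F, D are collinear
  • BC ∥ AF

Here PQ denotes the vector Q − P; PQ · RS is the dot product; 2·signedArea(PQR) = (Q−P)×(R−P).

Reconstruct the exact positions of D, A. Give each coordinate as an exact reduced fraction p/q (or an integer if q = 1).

A = (-16, -6)
D = (306/449, 1644/449)

1. D_x = 306/449  [E, F, D are collinear ∩ BD ⟂ EF]
2. D_y = 1644/449  [E, F, D are collinear ∩ BD ⟂ EF]
   → D = (306/449, 1644/449)
3. A_x = -16  [BC ∥ AF ∩ CF ∥ BA]
4. A_y = -6  [BC ∥ AF ∩ CF ∥ BA]
   → A = (-16, -6)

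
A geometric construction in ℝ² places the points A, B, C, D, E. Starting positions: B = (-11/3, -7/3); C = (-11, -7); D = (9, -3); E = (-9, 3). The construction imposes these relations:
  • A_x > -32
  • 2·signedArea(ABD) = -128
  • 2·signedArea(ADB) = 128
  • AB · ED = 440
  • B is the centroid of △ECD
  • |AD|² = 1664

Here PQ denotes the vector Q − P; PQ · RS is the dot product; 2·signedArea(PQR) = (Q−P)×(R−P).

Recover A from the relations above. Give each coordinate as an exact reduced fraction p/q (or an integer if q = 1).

A = (-31, -11)

1. A_x = -31  [2·signedArea(ADB) = 128 ∩ AB · ED = 440]
2. A_y = -11  [2·signedArea(ADB) = 128 ∩ AB · ED = 440]
   → A = (-31, -11)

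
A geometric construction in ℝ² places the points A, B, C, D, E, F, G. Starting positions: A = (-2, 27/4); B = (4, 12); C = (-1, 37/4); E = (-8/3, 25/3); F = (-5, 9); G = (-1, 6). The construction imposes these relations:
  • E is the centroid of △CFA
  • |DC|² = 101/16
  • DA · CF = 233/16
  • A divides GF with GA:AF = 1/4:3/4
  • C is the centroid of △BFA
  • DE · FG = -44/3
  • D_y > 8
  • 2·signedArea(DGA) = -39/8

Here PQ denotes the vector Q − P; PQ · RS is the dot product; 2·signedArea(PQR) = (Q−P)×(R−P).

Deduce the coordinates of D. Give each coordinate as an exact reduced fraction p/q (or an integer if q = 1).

D = (3/2, 9)

1. D_x = 3/2  [DA · CF = 233/16 ∩ 2·signedArea(DGA) = -39/8]
2. D_y = 9  [DA · CF = 233/16 ∩ 2·signedArea(DGA) = -39/8]
   → D = (3/2, 9)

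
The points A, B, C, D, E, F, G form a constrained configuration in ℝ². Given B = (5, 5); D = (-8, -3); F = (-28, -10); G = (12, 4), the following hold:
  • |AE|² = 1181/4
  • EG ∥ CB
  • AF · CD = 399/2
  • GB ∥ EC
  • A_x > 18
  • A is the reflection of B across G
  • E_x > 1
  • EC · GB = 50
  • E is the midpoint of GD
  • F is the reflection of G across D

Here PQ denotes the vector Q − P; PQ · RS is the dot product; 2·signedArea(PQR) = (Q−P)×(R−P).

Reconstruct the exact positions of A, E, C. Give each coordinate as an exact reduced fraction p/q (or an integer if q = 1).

1. A_x = 19  [A is the reflection of B across G]
2. A_y = 3  [A is the reflection of B across G]
   → A = (19, 3)
3. E_x = 2  [E is the midpoint of GD]
4. E_y = 1/2  [E is the midpoint of GD]
   → E = (2, 1/2)
5. C_x = -5  [EG ∥ CB ∩ GB ∥ EC]
6. C_y = 3/2  [EG ∥ CB ∩ GB ∥ EC]
   → C = (-5, 3/2)

A = (19, 3)
C = (-5, 3/2)
E = (2, 1/2)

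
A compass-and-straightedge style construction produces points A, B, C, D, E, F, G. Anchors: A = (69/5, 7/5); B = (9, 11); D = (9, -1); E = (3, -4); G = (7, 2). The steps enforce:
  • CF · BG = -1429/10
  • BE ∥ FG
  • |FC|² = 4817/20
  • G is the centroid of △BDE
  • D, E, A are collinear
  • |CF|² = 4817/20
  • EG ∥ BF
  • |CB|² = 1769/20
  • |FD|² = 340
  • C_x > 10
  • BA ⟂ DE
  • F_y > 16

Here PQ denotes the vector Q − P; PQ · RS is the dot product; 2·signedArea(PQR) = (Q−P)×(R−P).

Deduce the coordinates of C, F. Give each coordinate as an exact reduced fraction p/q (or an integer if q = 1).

1. F_x = 13  [BE ∥ FG ∩ EG ∥ BF]
2. F_y = 17  [BE ∥ FG ∩ EG ∥ BF]
   → F = (13, 17)
3. C_x = 52/5  [line 2·x + 9·y + -361/10 = 0 ∩ |CF|² = 4817/20]
4. C_y = 17/10  [line 2·x + 9·y + -361/10 = 0 ∩ |CF|² = 4817/20]
   → C = (52/5, 17/10)

C = (52/5, 17/10)
F = (13, 17)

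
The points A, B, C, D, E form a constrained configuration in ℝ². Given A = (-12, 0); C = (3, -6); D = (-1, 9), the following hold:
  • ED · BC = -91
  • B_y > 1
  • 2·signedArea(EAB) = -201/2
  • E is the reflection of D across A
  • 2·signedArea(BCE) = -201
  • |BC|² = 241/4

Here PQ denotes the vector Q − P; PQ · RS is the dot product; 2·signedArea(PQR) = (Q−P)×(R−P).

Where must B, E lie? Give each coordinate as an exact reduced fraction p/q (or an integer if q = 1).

B = (1, 3/2)
E = (-23, -9)

1. E_x = -23  [E is the reflection of D across A]
2. E_y = -9  [E is the reflection of D across A]
   → E = (-23, -9)
3. B_x = 1  [2·signedArea(BCE) = -201 ∩ 2·signedArea(EAB) = -201/2]
4. B_y = 3/2  [2·signedArea(BCE) = -201 ∩ 2·signedArea(EAB) = -201/2]
   → B = (1, 3/2)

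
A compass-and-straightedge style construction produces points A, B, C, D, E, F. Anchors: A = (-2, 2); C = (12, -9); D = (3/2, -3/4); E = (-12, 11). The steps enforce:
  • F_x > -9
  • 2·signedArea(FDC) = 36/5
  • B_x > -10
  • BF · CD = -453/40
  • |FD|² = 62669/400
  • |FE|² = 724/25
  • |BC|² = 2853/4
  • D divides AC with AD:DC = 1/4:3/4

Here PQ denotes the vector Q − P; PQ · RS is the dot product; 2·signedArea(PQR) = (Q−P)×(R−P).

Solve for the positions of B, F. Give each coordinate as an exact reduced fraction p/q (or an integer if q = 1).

B = (-9, 15/2)
F = (-8, 37/5)

1. F_x = -8  [line 33/4·x + 21/2·y + -117/10 = 0 ∩ |FE|² = 724/25]
2. F_y = 37/5  [line 33/4·x + 21/2·y + -117/10 = 0 ∩ |FE|² = 724/25]
   → F = (-8, 37/5)
3. B_x = -9  [line 21/2·x + -33/4·y + 1251/8 = 0 ∩ |BC|² = 2853/4]
4. B_y = 15/2  [line 21/2·x + -33/4·y + 1251/8 = 0 ∩ |BC|² = 2853/4]
   → B = (-9, 15/2)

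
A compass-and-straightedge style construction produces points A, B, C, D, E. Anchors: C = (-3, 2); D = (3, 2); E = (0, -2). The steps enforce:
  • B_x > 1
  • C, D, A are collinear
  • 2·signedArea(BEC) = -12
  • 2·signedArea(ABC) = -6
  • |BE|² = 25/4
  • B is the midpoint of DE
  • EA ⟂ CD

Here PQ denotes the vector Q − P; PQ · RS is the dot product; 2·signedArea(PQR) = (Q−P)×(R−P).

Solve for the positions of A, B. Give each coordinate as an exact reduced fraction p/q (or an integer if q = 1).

A = (0, 2)
B = (3/2, 0)

1. A_x = 0  [C, D, A are collinear ∩ EA ⟂ CD]
2. A_y = 2  [C, D, A are collinear ∩ EA ⟂ CD]
   → A = (0, 2)
3. B_x = 3/2  [B is the midpoint of DE]
4. B_y = 0  [B is the midpoint of DE]
   → B = (3/2, 0)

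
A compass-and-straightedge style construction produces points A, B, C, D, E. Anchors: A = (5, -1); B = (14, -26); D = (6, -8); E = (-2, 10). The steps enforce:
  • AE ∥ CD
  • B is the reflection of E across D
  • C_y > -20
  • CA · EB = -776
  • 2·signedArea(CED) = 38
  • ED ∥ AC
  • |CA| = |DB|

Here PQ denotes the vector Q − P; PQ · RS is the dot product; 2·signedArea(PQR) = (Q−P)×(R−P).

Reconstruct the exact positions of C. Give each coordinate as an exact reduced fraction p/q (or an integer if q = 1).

1. C_x = 13  [AE ∥ CD ∩ ED ∥ AC]
2. C_y = -19  [AE ∥ CD ∩ ED ∥ AC]
   → C = (13, -19)

C = (13, -19)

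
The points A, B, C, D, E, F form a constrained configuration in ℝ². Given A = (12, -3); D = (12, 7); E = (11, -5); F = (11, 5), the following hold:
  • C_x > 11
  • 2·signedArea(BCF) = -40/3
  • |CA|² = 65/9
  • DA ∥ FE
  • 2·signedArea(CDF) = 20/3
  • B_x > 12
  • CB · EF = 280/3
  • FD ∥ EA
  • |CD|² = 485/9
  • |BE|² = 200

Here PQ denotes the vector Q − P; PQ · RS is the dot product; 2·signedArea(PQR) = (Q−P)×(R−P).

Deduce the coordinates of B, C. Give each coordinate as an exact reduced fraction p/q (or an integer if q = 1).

1. C_x = 35/3  [line 2·x + -1·y + -71/3 = 0 ∩ |CA|² = 65/9]
2. C_y = -1/3  [line 2·x + -1·y + -71/3 = 0 ∩ |CA|² = 65/9]
   → C = (35/3, -1/3)
3. B_x = 13  [2·signedArea(BCF) = -40/3 ∩ CB · EF = 280/3]
4. B_y = 9  [2·signedArea(BCF) = -40/3 ∩ CB · EF = 280/3]
   → B = (13, 9)

B = (13, 9)
C = (35/3, -1/3)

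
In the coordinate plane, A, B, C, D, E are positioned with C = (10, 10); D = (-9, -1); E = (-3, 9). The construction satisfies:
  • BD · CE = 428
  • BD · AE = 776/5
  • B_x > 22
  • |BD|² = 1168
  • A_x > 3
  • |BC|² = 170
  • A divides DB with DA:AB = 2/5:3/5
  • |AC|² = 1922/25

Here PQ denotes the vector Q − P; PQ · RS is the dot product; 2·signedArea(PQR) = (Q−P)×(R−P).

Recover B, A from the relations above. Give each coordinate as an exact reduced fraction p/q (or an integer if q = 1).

1. B_x = 23  [line 13·x + 1·y + -310 = 0 ∩ |BC|² = 170]
2. B_y = 11  [line 13·x + 1·y + -310 = 0 ∩ |BC|² = 170]
   → B = (23, 11)
3. A_x = 19/5  [BD · AE = 776/5 ∩ A divides DB with DA:AB = 2/5:3/5]
4. A_y = 19/5  [BD · AE = 776/5 ∩ A divides DB with DA:AB = 2/5:3/5]
   → A = (19/5, 19/5)

A = (19/5, 19/5)
B = (23, 11)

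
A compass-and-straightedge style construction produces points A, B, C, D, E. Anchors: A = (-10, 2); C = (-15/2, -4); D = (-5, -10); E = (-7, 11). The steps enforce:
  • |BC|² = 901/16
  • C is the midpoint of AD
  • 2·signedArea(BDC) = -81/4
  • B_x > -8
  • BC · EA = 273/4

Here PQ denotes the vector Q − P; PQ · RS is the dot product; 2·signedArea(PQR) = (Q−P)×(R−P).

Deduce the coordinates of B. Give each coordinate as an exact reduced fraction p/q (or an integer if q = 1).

B = (-29/4, 7/2)

1. B_x = -29/4  [2·signedArea(BDC) = -81/4 ∩ BC · EA = 273/4]
2. B_y = 7/2  [2·signedArea(BDC) = -81/4 ∩ BC · EA = 273/4]
   → B = (-29/4, 7/2)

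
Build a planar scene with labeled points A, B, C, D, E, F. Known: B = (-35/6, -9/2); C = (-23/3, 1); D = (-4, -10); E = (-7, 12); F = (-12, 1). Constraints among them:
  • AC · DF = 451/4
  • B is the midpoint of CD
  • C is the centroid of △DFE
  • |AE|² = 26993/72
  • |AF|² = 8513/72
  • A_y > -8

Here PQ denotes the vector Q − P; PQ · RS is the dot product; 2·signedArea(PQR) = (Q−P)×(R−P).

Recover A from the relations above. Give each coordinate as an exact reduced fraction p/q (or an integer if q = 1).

1. A_x = -59/12  [line 8·x + -11·y + -485/12 = 0 ∩ |AF|² = 8513/72]
2. A_y = -29/4  [line 8·x + -11·y + -485/12 = 0 ∩ |AF|² = 8513/72]
   → A = (-59/12, -29/4)

A = (-59/12, -29/4)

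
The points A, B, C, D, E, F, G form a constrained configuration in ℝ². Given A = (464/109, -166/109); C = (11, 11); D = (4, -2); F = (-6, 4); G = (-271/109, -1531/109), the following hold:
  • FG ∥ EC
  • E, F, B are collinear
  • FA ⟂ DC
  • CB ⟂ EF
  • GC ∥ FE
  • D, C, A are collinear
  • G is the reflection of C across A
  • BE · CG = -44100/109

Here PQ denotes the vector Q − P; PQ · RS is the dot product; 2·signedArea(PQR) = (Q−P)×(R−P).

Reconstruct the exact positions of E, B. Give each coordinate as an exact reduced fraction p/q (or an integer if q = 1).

1. E_x = 816/109  [FG ∥ EC ∩ GC ∥ FE]
2. E_y = 3166/109  [FG ∥ EC ∩ GC ∥ FE]
   → E = (816/109, 3166/109)
3. B_x = 81/109  [E, F, B are collinear ∩ CB ⟂ EF]
4. B_y = 1801/109  [E, F, B are collinear ∩ CB ⟂ EF]
   → B = (81/109, 1801/109)

B = (81/109, 1801/109)
E = (816/109, 3166/109)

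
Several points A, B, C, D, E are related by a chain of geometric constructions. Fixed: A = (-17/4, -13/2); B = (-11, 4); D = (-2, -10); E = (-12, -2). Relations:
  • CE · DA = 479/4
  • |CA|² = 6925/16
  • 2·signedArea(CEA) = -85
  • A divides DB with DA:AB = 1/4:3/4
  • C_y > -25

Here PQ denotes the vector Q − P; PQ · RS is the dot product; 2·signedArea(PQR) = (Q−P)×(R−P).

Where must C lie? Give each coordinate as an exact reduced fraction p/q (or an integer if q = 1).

C = (7, -24)

1. C_x = 7  [2·signedArea(CEA) = -85 ∩ CE · DA = 479/4]
2. C_y = -24  [2·signedArea(CEA) = -85 ∩ CE · DA = 479/4]
   → C = (7, -24)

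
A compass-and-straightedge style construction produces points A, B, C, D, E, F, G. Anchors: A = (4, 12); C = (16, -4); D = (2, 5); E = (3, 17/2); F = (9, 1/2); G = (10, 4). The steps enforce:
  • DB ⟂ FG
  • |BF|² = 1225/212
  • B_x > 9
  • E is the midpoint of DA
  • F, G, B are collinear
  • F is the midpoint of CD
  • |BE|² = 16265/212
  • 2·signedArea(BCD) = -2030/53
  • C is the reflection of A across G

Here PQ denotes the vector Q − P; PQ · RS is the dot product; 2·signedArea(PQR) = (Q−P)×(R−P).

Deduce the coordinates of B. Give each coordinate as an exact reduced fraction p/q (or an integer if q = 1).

1. B_x = 512/53  [F, G, B are collinear ∩ DB ⟂ FG]
2. B_y = 149/53  [F, G, B are collinear ∩ DB ⟂ FG]
   → B = (512/53, 149/53)

B = (512/53, 149/53)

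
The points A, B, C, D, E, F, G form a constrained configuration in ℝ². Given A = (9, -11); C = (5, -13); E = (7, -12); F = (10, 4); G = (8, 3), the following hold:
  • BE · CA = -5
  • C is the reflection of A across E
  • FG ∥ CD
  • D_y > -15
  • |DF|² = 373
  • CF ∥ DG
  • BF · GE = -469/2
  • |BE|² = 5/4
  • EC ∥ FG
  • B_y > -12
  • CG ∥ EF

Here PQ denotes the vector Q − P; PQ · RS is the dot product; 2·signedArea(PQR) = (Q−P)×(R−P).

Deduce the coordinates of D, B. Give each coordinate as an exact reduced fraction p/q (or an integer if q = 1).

B = (8, -23/2)
D = (3, -14)

1. D_x = 3  [CF ∥ DG ∩ FG ∥ CD]
2. D_y = -14  [CF ∥ DG ∩ FG ∥ CD]
   → D = (3, -14)
3. B_x = 8  [BF · GE = -469/2 ∩ BE · CA = -5]
4. B_y = -23/2  [BF · GE = -469/2 ∩ BE · CA = -5]
   → B = (8, -23/2)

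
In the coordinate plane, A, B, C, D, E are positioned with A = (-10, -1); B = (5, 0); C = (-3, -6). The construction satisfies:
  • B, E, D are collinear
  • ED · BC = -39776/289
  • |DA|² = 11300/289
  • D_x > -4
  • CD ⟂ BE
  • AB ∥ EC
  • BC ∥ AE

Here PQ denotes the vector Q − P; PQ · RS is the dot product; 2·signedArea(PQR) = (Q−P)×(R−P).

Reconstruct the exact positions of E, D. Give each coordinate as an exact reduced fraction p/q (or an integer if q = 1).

1. E_x = -18  [AB ∥ EC ∩ BC ∥ AE]
2. E_y = -7  [AB ∥ EC ∩ BC ∥ AE]
   → E = (-18, -7)
3. D_x = -1154/289  [B, E, D are collinear ∩ CD ⟂ BE]
4. D_y = -791/289  [B, E, D are collinear ∩ CD ⟂ BE]
   → D = (-1154/289, -791/289)

D = (-1154/289, -791/289)
E = (-18, -7)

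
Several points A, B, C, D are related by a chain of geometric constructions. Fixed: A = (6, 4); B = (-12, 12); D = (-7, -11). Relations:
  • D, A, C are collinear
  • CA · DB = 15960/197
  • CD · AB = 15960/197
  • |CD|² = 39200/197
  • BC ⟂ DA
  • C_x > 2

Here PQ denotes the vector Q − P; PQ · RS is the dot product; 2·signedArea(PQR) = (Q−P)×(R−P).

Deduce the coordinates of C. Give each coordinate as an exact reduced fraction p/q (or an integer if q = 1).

1. C_x = 441/197  [D, A, C are collinear ∩ BC ⟂ DA]
2. C_y = -67/197  [D, A, C are collinear ∩ BC ⟂ DA]
   → C = (441/197, -67/197)

C = (441/197, -67/197)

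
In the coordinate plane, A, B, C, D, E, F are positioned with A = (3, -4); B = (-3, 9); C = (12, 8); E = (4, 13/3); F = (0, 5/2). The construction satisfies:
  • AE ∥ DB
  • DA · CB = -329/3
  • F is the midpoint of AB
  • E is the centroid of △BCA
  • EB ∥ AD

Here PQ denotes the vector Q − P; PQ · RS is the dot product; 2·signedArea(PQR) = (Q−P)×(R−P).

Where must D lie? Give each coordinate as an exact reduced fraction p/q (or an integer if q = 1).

D = (-4, 2/3)

1. D_x = -4  [AE ∥ DB ∩ EB ∥ AD]
2. D_y = 2/3  [AE ∥ DB ∩ EB ∥ AD]
   → D = (-4, 2/3)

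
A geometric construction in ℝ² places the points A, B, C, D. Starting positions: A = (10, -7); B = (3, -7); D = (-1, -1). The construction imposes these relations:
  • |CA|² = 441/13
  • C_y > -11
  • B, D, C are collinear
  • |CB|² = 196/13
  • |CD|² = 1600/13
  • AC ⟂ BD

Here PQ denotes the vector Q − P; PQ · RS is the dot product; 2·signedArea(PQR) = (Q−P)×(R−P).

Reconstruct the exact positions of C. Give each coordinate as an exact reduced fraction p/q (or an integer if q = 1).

1. C_x = 67/13  [B, D, C are collinear ∩ AC ⟂ BD]
2. C_y = -133/13  [B, D, C are collinear ∩ AC ⟂ BD]
   → C = (67/13, -133/13)

C = (67/13, -133/13)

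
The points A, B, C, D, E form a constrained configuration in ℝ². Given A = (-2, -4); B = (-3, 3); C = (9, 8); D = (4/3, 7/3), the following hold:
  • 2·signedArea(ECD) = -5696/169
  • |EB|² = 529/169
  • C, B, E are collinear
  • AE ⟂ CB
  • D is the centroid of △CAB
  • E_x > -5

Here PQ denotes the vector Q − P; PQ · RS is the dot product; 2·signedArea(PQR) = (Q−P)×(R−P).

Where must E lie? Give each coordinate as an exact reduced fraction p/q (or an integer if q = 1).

1. E_x = -783/169  [C, B, E are collinear ∩ AE ⟂ CB]
2. E_y = 392/169  [C, B, E are collinear ∩ AE ⟂ CB]
   → E = (-783/169, 392/169)

E = (-783/169, 392/169)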